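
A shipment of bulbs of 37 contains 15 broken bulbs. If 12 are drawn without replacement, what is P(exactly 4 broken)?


P(X=4) = C(15,4)*C(22,8) / C(37,12)
= 1365*319770 / 1852482996
= 436486050/1852482996 = 15675/66526

15675/66526


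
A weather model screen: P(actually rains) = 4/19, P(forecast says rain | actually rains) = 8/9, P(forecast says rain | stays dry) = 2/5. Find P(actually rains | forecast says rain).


P(A) = P(A|B)P(B) + P(A|B')P(B') = 8/9*4/19 + 2/5*15/19 = 86/171
P(B|A) = P(A|B)P(B)/P(A) = (32/171)/(86/171) = 16/43

16/43


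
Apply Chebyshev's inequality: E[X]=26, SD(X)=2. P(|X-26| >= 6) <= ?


k = 6/2 = 3
Chebyshev: P(|X-mu| >= k*sigma) <= 1/k^2 = 1/3^2 = 1/9

1/9


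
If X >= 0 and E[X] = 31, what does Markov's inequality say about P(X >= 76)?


Markov: P(X >= a) <= E[X]/a
P(X >= 76) <= 31/76

31/76


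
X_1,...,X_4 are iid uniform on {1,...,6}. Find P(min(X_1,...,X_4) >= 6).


P(min >= 6) = P(all X_i >= 6) = (P(X_1 >= 6))^4
= (1/6)^4 = 1/1296

1/1296


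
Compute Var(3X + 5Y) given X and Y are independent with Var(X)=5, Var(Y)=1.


Independence => Cov(X,Y)=0
Var(3X + 5Y) = 3^2*Var(X) + 5^2*Var(Y)
= 9*5 + 25*1 = 70

70


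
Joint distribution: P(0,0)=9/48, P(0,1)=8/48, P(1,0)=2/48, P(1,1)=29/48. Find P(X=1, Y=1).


Read from table: P(X=1, Y=1) = 29/48

29/48


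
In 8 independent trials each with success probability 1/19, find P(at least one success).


P(at least one) = 1 - P(none)
P(none) = (1 - 1/19)^8 = (18/19)^8 = 11019960576/16983563041
P(at least one) = 1 - 11019960576/16983563041 = 5963602465/16983563041

5963602465/16983563041


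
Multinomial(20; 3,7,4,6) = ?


20! = 2432902008176640000
Denominator: 3!=6 * 7!=5040 * 4!=24 * 6!=720
Coefficient = 2432902008176640000 / 522547200 = 4655851200

4655851200


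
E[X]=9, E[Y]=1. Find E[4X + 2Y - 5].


E[4X + 2Y - 5] = 4*E[X] + 2*E[Y] - 5
= (4)*(9) + (2)*(1) + (-5)
= 36 + 2 - 5 = 33

33


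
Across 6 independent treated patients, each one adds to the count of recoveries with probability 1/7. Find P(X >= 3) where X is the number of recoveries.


P(X>=3) = P(X=3) + P(X=4) + P(X=5) + P(X=6)
= 4320/117649 + 540/117649 + 36/117649 + 1/117649
= 4897/117649

4897/117649


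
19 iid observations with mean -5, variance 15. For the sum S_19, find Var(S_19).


By independence, Var(S_n) = n*Var(X_1) = 19*15 = 285

285


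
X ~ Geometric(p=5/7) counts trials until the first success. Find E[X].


For geometric (trials until first success), E[X] = 1/p = 1/(5/7) = 7/5

7/5


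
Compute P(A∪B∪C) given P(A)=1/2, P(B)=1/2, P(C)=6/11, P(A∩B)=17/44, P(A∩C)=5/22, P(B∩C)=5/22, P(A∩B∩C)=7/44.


P(A∪B∪C) = P(A)+P(B)+P(C) - P(AB)-P(AC)-P(BC) + P(ABC)
= 1/2+1/2+6/11 - 17/44-5/22-5/22 + 7/44
= 19/22

19/22


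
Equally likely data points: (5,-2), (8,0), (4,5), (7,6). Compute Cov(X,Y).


E[X]=6, E[Y]=9/4, E[XY]=13
Cov(X,Y) = E[XY] - E[X]E[Y] = 13 - 6*9/4 = -1/2

-1/2


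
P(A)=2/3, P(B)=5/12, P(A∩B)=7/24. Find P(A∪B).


P(A∪B) = P(A) + P(B) - P(A∩B)
= 2/3 + 5/12 - 7/24 = 19/24

19/24


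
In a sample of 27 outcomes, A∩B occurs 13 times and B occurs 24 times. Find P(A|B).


P(A|B) = P(A∩B)/P(B) = (13/27)/(24/27) = 13/24

13/24


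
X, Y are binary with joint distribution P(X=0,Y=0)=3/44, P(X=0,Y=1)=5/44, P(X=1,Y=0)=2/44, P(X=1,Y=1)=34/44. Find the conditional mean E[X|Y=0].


P(Y=0) = 5/44
E[X|Y=0] = (0*3 + 1*2)/5 = 2/5

2/5


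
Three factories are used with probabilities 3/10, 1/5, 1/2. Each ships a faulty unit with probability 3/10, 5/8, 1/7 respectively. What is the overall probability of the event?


P(A) = P(A|B1)P(B1) + P(A|B2)P(B2) + P(A|B3)P(B3)
= 3/10*3/10 + 5/8*1/5 + 1/7*1/2
= 9/100 + 1/8 + 1/14 = 401/1400

401/1400


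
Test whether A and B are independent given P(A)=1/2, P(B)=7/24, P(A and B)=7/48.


P(A)*P(B) = 1/2*7/24 = 7/48
P(A∩B) = 7/48, which equals P(A)P(B), so independent

Yes, A and B are independent


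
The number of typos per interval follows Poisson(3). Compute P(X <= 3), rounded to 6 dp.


P(X<=3) = e^(-3)*3^0/0! + e^(-3)*3^1/1! + e^(-3)*3^2/2! + e^(-3)*3^3/3!
≈ 0.0497870684 + 0.1493612051 + 0.2240418077 + 0.2240418077
= 0.6472318889
≈ 0.647232

0.647232


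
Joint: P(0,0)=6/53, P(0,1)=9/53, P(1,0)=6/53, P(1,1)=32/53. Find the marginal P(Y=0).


P(Y=0) = P(0,0)+P(1,0) = 6/53 + 6/53 = 12/53

12/53


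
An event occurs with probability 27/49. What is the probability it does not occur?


P(A') = 1 - P(A) = 1 - 27/49 = 22/49

22/49


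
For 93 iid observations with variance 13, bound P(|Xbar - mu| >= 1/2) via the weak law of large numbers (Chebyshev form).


Var(Xbar) = Var(X)/n = 13/93
Chebyshev: P(|Xbar-mu| >= 1/2) <= Var(Xbar)/(1/2)^2 = (13/93)/(1/4) = 52/93

52/93


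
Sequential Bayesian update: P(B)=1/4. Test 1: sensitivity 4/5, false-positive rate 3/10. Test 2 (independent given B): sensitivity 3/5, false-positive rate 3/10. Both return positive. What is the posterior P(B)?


After test 1: P(+) = 4/5*1/4 + 3/10*3/4 = 17/40
P(B|+) = (1/5)/(17/40) = 8/17
After test 2 (use post1 as new prior): P(+) = 3/5*8/17 + 3/10*9/17 = 15/34
P(B|+,+) = (24/85)/(15/34) = 16/25

16/25


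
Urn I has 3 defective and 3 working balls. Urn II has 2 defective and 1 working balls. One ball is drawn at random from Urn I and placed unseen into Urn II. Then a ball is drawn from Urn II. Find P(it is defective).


P(transfer defective) = 3/6 = 1/2; P(transfer working) = 1/2
If defective transferred: Urn II has 3 defective of 4, so P(defective|defective moved) = 3/4
If working transferred: Urn II has 2 defective of 4, so P(defective|working moved) = 1/2
By total probability: P(defective) = 1/2*3/4 + 1/2*1/2 = 5/8

5/8


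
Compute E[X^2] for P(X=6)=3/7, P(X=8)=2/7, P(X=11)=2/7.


E[X^2] = sum(g(x)*P(x))
= 36*3/7 + 64*2/7 + 121*2/7
= 478/7

478/7


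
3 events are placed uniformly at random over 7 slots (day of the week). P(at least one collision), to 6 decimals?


P(all different) = prod((7-i)/7 for i=0..2) = 0.612245
P(at least one match) = 1 - 0.612245 = 0.387755

0.387755


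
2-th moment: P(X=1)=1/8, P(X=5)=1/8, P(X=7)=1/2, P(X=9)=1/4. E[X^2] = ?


E[X^2] = sum(x^2 * P(x))
= 1*1/8 + 25*1/8 + 49*1/2 + 81*1/4
= 48

48


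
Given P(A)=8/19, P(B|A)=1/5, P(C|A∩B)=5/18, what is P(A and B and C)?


P(A∩B∩C) = P(A) * P(B|A) * P(C|A∩B)
= 8/19 * 1/5 * 5/18
= 8/95 * 5/18 = 4/171

4/171


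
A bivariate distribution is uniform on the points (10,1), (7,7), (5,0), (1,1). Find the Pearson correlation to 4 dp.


Cov(X,Y) = 2.0625, Var(X) = 10.6875, Var(Y) = 7.6875
rho = Cov/(sqrt(VarX)*sqrt(VarY)) = 0.2275

0.2275


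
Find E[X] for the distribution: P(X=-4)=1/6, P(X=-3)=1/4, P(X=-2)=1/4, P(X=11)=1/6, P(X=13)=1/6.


E[X] = sum(x * P(x))
= -4*1/6 - 3*1/4 - 2*1/4 + 11*1/6 + 13*1/6
= 25/12

25/12


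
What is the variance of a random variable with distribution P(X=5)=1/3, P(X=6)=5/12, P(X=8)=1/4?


E[X] = 37/6, E[X^2] = 118/3
Var(X) = E[X^2] - (E[X])^2 = 118/3 - (37/6)^2 = 47/36

47/36


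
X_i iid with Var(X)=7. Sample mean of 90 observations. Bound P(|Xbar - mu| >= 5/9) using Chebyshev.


Var(Xbar) = Var(X)/n = 7/90
Chebyshev: P(|Xbar-mu| >= 5/9) <= Var(Xbar)/(5/9)^2 = (7/90)/(25/81) = 63/250

63/250


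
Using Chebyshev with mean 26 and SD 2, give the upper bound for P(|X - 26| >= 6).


k = 6/2 = 3
Chebyshev: P(|X-mu| >= k*sigma) <= 1/k^2 = 1/3^2 = 1/9

1/9


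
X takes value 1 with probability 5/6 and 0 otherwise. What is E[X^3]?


For Bernoulli: X in {0,1}
E[X^3] = 0^3*(1-5/6) + 1^3*5/6 = 5/6

5/6


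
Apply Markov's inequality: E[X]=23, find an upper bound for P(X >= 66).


Markov: P(X >= a) <= E[X]/a
P(X >= 66) <= 23/66

23/66


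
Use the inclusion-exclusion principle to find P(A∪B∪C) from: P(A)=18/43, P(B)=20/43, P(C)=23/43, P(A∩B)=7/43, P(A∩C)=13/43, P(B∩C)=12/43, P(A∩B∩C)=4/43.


P(A∪B∪C) = P(A)+P(B)+P(C) - P(AB)-P(AC)-P(BC) + P(ABC)
= 18/43+20/43+23/43 - 7/43-13/43-12/43 + 4/43
= 33/43

33/43


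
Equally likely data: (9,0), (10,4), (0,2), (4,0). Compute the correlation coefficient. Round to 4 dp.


Cov(X,Y) = 1.3750, Var(X) = 16.1875, Var(Y) = 2.7500
rho = Cov/(sqrt(VarX)*sqrt(VarY)) = 0.2061

0.2061


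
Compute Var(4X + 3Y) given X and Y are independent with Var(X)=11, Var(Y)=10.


Independence => Cov(X,Y)=0
Var(4X + 3Y) = 4^2*Var(X) + 3^2*Var(Y)
= 16*11 + 9*10 = 266

266


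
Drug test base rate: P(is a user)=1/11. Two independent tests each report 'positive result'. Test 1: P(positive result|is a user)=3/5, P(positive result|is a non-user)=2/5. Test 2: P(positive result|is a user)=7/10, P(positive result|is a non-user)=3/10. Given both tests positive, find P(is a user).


After test 1: P(+) = 3/5*1/11 + 2/5*10/11 = 23/55
P(B|+) = (3/55)/(23/55) = 3/23
After test 2 (use post1 as new prior): P(+) = 7/10*3/23 + 3/10*20/23 = 81/230
P(B|+,+) = (21/230)/(81/230) = 7/27

7/27


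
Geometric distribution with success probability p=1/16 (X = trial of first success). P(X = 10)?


P(X=10) = (1-p)^9 * p = (15/16)^9 * 1/16
= 38443359375/68719476736 * 1/16 = 38443359375/1099511627776

38443359375/1099511627776


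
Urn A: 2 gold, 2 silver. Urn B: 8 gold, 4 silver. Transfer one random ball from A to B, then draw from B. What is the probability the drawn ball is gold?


P(transfer gold) = 2/4 = 1/2; P(transfer silver) = 1/2
If gold transferred: Urn II has 9 gold of 13, so P(gold|gold moved) = 9/13
If silver transferred: Urn II has 8 gold of 13, so P(gold|silver moved) = 8/13
By total probability: P(gold) = 1/2*9/13 + 1/2*8/13 = 17/26

17/26


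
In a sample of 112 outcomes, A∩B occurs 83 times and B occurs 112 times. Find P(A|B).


P(A|B) = P(A∩B)/P(B) = (83/112)/(112/112) = 83/112

83/112


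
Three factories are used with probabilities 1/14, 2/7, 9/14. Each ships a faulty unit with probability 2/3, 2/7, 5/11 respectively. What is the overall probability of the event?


P(A) = P(A|B1)P(B1) + P(A|B2)P(B2) + P(A|B3)P(B3)
= 2/3*1/14 + 2/7*2/7 + 5/11*9/14
= 1/21 + 4/49 + 45/154 = 1363/3234

1363/3234


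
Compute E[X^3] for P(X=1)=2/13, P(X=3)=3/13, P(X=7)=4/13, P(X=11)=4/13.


E[X^3] = sum(g(x)*P(x))
= 1*2/13 + 27*3/13 + 343*4/13 + 1331*4/13
= 6779/13

6779/13


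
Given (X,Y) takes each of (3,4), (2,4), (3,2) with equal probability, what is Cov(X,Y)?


E[X]=8/3, E[Y]=10/3, E[XY]=26/3
Cov(X,Y) = E[XY] - E[X]E[Y] = 26/3 - 8/3*10/3 = -2/9

-2/9


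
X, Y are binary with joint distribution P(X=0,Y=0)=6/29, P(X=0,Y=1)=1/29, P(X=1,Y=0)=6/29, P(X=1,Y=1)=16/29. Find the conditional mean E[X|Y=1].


P(Y=1) = 17/29
E[X|Y=1] = (0*1 + 1*16)/17 = 16/17

16/17


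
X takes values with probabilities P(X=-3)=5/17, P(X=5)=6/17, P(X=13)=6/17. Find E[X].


E[X] = sum(x * P(x))
= -3*5/17 + 5*6/17 + 13*6/17
= 93/17

93/17


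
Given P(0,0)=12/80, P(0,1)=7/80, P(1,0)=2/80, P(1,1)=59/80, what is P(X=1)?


P(X=1) = P(1,0)+P(1,1) = 2/80 + 59/80 = 61/80

61/80


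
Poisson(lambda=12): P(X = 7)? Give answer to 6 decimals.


P(X=7) = e^(-12) * 12^7 / 7!
≈ 0.000006144212353 * 35831808 / 5040
≈ 0.043682

0.043682


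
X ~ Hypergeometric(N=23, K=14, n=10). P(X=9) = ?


P(X=9) = C(14,9)*C(9,1) / C(23,10)
= 2002*9 / 1144066
= 18018/1144066 = 117/7429

117/7429


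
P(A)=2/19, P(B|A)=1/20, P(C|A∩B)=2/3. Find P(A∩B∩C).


P(A∩B∩C) = P(A) * P(B|A) * P(C|A∩B)
= 2/19 * 1/20 * 2/3
= 1/190 * 2/3 = 1/285

1/285


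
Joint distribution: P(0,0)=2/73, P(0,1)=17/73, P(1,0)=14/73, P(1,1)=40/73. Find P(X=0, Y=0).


Read from table: P(X=0, Y=0) = 2/73

2/73


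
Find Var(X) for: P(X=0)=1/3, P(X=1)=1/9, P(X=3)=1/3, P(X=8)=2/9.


E[X] = 26/9, E[X^2] = 52/3
Var(X) = E[X^2] - (E[X])^2 = 52/3 - (26/9)^2 = 728/81

728/81


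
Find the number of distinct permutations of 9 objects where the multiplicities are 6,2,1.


9! = 362880
Denominator: 6!=720 * 2!=2 * 1!=1
Coefficient = 362880 / 1440 = 252

252


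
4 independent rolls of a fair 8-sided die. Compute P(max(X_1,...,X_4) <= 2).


P(max <= 2) = P(all X_i <= 2) = (P(X_1 <= 2))^4
= (2/8)^4 = (1/4)^4 = 1/256

1/256


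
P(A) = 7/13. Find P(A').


P(A') = 1 - P(A) = 1 - 7/13 = 6/13

6/13


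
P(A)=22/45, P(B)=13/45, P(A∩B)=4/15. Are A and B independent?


P(A)*P(B) = 22/45*13/45 = 286/2025
P(A∩B) = 4/15 != 286/2025, so not independent

No, A and B are not independent


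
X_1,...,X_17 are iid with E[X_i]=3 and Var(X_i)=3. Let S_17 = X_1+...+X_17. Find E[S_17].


E[S_n] = n*E[X_1] = 17*3 = 51

51


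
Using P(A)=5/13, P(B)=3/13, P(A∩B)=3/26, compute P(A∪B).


P(A∪B) = P(A) + P(B) - P(A∩B)
= 5/13 + 3/13 - 3/26 = 1/2

1/2


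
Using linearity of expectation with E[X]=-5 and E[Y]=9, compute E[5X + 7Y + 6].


E[5X + 7Y + 6] = 5*E[X] + 7*E[Y] + 6
= (5)*(-5) + (7)*(9) + (6)
= -25 + 63 + 6 = 44

44


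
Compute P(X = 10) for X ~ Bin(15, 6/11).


P(X=10) = C(15,10) * p^10 * (1-p)^5
= 3003 * 60466176/25937424601 * 3125/161051
= 51585206400000/379749833583241

51585206400000/379749833583241


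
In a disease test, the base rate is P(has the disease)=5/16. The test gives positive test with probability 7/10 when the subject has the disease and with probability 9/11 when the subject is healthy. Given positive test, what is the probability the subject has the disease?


P(A) = P(A|B)P(B) + P(A|B')P(B') = 7/10*5/16 + 9/11*11/16 = 25/32
P(B|A) = P(A|B)P(B)/P(A) = (7/32)/(25/32) = 7/25

7/25


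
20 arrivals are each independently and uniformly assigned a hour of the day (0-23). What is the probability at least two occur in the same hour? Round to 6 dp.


P(all different) = prod((24-i)/24 for i=0..19) = 0.000006
P(at least one match) = 1 - 0.000006 = 0.999994

0.999994


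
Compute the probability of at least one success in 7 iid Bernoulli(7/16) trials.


P(at least one) = 1 - P(none)
P(none) = (1 - 7/16)^7 = (9/16)^7 = 4782969/268435456
P(at least one) = 1 - 4782969/268435456 = 263652487/268435456

263652487/268435456


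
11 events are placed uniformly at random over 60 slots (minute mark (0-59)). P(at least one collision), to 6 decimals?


P(all different) = prod((60-i)/60 for i=0..10) = 0.377056
P(at least one match) = 1 - 0.377056 = 0.622944

0.622944


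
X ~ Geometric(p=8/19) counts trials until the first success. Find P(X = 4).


P(X=4) = (1-p)^3 * p = (11/19)^3 * 8/19
= 1331/6859 * 8/19 = 10648/130321

10648/130321


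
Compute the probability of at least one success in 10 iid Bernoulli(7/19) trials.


P(at least one) = 1 - P(none)
P(none) = (1 - 7/19)^10 = (12/19)^10 = 61917364224/6131066257801
P(at least one) = 1 - 61917364224/6131066257801 = 6069148893577/6131066257801

6069148893577/6131066257801


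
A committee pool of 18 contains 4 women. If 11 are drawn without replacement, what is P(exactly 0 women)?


P(X=0) = C(4,0)*C(14,11) / C(18,11)
= 1*364 / 31824
= 364/31824 = 7/612

7/612


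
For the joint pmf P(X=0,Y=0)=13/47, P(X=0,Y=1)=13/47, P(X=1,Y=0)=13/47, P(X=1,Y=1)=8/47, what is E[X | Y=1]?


P(Y=1) = 21/47
E[X|Y=1] = (0*13 + 1*8)/21 = 8/21

8/21


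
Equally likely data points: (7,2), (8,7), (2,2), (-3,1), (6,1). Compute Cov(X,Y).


E[X]=4, E[Y]=13/5, E[XY]=77/5
Cov(X,Y) = E[XY] - E[X]E[Y] = 77/5 - 4*13/5 = 5

5


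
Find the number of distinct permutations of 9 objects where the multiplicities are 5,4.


9! = 362880
Denominator: 5!=120 * 4!=24
Coefficient = 362880 / 2880 = 126

126


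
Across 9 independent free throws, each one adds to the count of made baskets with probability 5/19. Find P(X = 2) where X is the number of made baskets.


P(X=2) = C(9,2) * p^2 * (1-p)^7
= 36 * 25/361 * 105413504/893871739
= 94872153600/322687697779

94872153600/322687697779


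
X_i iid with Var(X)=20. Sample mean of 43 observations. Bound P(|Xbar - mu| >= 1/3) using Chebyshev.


Var(Xbar) = Var(X)/n = 20/43
Chebyshev: P(|Xbar-mu| >= 1/3) <= Var(Xbar)/(1/3)^2 = (20/43)/(1/9) = 180/43
Bound exceeds 1, so trivial bound: 1

1


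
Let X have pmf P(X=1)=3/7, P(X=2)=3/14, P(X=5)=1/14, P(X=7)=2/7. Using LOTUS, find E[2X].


E[2X] = sum(g(x)*P(x))
= 2*3/7 + 4*3/14 + 10*1/14 + 14*2/7
= 45/7

45/7


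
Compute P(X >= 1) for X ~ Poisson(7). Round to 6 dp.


P(X>=1) = 1 - P(X<=0) = 1 - (e^(-7)*7^0/0!)
≈ 1 - 0.0009118820 = 0.9990881180
≈ 0.999088

0.999088


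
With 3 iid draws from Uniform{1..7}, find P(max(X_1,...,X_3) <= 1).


P(max <= 1) = P(all X_i <= 1) = (P(X_1 <= 1))^3
= (1/7)^3 = 1/343

1/343


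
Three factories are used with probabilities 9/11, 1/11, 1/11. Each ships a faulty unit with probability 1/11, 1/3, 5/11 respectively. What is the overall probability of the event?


P(A) = P(A|B1)P(B1) + P(A|B2)P(B2) + P(A|B3)P(B3)
= 1/11*9/11 + 1/3*1/11 + 5/11*1/11
= 9/121 + 1/33 + 5/121 = 53/363

53/363


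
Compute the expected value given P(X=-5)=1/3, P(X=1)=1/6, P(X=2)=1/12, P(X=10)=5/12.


E[X] = sum(x * P(x))
= -5*1/3 + 1*1/6 + 2*1/12 + 10*5/12
= 17/6

17/6


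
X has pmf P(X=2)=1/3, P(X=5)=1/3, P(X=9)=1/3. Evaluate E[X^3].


E[X^3] = sum(x^3 * P(x))
= 8*1/3 + 125*1/3 + 729*1/3
= 862/3

862/3


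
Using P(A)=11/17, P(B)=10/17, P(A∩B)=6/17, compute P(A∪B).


P(A∪B) = P(A) + P(B) - P(A∩B)
= 11/17 + 10/17 - 6/17 = 15/17

15/17


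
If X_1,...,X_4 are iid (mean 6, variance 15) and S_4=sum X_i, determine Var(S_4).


By independence, Var(S_n) = n*Var(X_1) = 4*15 = 60

60


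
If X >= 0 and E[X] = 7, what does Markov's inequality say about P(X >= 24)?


Markov: P(X >= a) <= E[X]/a
P(X >= 24) <= 7/24

7/24


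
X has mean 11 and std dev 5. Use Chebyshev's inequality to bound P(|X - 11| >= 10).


k = 10/5 = 2
Chebyshev: P(|X-mu| >= k*sigma) <= 1/k^2 = 1/2^2 = 1/4

1/4


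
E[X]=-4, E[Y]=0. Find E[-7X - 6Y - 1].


E[-7X - 6Y - 1] = -7*E[X] - 6*E[Y] - 1
= (-7)*(-4) + (-6)*(0) + (-1)
= 28 + 0 - 1 = 27

27


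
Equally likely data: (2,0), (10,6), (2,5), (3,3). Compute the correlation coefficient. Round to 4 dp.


Cov(X,Y) = 4.8750, Var(X) = 11.1875, Var(Y) = 5.2500
rho = Cov/(sqrt(VarX)*sqrt(VarY)) = 0.6361

0.6361


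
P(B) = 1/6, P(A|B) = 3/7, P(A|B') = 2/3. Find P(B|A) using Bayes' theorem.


P(A) = P(A|B)P(B) + P(A|B')P(B') = 3/7*1/6 + 2/3*5/6 = 79/126
P(B|A) = P(A|B)P(B)/P(A) = (1/14)/(79/126) = 9/79

9/79


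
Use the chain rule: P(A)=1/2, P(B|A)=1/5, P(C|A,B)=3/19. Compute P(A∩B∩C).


P(A∩B∩C) = P(A) * P(B|A) * P(C|A∩B)
= 1/2 * 1/5 * 3/19
= 1/10 * 3/19 = 3/190

3/190


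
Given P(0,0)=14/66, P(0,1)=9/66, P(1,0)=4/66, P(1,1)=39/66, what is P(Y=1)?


P(Y=1) = P(0,1)+P(1,1) = 9/66 + 39/66 = 48/66 = 8/11

8/11


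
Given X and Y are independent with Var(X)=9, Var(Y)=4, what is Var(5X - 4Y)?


Independence => Cov(X,Y)=0
Var(5X - 4Y) = 5^2*Var(X) + (-4)^2*Var(Y)
= 25*9 + 16*4 = 289

289


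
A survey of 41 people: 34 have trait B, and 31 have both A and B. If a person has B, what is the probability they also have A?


P(A|B) = P(A∩B)/P(B) = (31/41)/(34/41) = 31/34

31/34


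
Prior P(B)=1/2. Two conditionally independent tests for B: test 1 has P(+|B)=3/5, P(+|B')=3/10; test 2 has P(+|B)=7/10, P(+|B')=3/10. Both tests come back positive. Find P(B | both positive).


After test 1: P(+) = 3/5*1/2 + 3/10*1/2 = 9/20
P(B|+) = (3/10)/(9/20) = 2/3
After test 2 (use post1 as new prior): P(+) = 7/10*2/3 + 3/10*1/3 = 17/30
P(B|+,+) = (7/15)/(17/30) = 14/17

14/17


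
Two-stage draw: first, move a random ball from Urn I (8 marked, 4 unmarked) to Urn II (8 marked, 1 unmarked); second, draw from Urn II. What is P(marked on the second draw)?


P(transfer marked) = 8/12 = 2/3; P(transfer unmarked) = 1/3
If marked transferred: Urn II has 9 marked of 10, so P(marked|marked moved) = 9/10
If unmarked transferred: Urn II has 8 marked of 10, so P(marked|unmarked moved) = 4/5
By total probability: P(marked) = 2/3*9/10 + 1/3*4/5 = 13/15

13/15


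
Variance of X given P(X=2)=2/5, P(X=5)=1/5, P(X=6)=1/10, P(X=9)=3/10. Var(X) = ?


E[X] = 51/10, E[X^2] = 69/2
Var(X) = E[X^2] - (E[X])^2 = 69/2 - (51/10)^2 = 849/100

849/100


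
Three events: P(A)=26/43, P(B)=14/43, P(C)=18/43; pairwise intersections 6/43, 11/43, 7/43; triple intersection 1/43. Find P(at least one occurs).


P(A∪B∪C) = P(A)+P(B)+P(C) - P(AB)-P(AC)-P(BC) + P(ABC)
= 26/43+14/43+18/43 - 6/43-11/43-7/43 + 1/43
= 35/43

35/43


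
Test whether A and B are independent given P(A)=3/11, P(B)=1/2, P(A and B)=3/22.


P(A)*P(B) = 3/11*1/2 = 3/22
P(A∩B) = 3/22, which equals P(A)P(B), so independent

Yes, A and B are independent


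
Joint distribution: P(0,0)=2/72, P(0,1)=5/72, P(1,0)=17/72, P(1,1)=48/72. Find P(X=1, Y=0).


Read from table: P(X=1, Y=0) = 17/72

17/72


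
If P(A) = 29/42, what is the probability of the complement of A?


P(A') = 1 - P(A) = 1 - 29/42 = 13/42

13/42


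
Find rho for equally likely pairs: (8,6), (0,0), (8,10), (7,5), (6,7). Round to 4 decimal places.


Cov(X,Y) = 8.5200, Var(X) = 8.9600, Var(Y) = 10.6400
rho = Cov/(sqrt(VarX)*sqrt(VarY)) = 0.8726

0.8726


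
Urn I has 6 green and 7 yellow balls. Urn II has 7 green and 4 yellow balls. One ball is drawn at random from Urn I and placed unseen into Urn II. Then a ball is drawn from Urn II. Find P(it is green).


P(transfer green) = 6/13; P(transfer yellow) = 7/13
If green transferred: Urn II has 8 green of 12, so P(green|green moved) = 2/3
If yellow transferred: Urn II has 7 green of 12, so P(green|yellow moved) = 7/12
By total probability: P(green) = 6/13*2/3 + 7/13*7/12 = 97/156

97/156


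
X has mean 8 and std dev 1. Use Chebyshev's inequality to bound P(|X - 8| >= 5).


k = 5/1 = 5
Chebyshev: P(|X-mu| >= k*sigma) <= 1/k^2 = 1/5^2 = 1/25

1/25


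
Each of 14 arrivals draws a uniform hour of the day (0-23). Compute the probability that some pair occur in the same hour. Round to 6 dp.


P(all different) = prod((24-i)/24 for i=0..13) = 0.008128
P(at least one match) = 1 - 0.008128 = 0.991872

0.991872


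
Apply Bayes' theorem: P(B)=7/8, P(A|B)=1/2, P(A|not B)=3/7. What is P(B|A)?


P(A) = P(A|B)P(B) + P(A|B')P(B') = 1/2*7/8 + 3/7*1/8 = 55/112
P(B|A) = P(A|B)P(B)/P(A) = (7/16)/(55/112) = 49/55

49/55


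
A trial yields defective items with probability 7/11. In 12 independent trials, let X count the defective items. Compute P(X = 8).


P(X=8) = C(12,8) * p^8 * (1-p)^4
= 495 * 5764801/214358881 * 256/14641
= 66410507520/285311670611

66410507520/285311670611


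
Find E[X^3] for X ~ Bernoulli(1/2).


For Bernoulli: X in {0,1}
E[X^3] = 0^3*(1-1/2) + 1^3*1/2 = 1/2

1/2


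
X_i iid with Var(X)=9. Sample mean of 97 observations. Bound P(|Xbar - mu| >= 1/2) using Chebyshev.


Var(Xbar) = Var(X)/n = 9/97
Chebyshev: P(|Xbar-mu| >= 1/2) <= Var(Xbar)/(1/2)^2 = (9/97)/(1/4) = 36/97

36/97


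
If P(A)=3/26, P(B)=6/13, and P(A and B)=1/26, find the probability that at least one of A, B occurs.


P(A∪B) = P(A) + P(B) - P(A∩B)
= 3/26 + 6/13 - 1/26 = 7/13

7/13


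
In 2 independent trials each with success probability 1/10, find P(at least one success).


P(at least one) = 1 - P(none)
P(none) = (1 - 1/10)^2 = (9/10)^2 = 81/100
P(at least one) = 1 - 81/100 = 19/100

19/100


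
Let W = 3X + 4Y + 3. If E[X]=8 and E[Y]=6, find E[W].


E[3X + 4Y + 3] = 3*E[X] + 4*E[Y] + 3
= (3)*(8) + (4)*(6) + (3)
= 24 + 24 + 3 = 51

51


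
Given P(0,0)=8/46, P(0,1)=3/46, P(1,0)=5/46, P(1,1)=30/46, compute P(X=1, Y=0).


Read from table: P(X=1, Y=0) = 5/46

5/46


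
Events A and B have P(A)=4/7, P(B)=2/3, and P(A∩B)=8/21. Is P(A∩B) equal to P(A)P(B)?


P(A)*P(B) = 4/7*2/3 = 8/21
P(A∩B) = 8/21, which equals P(A)P(B), so independent

Yes, A and B are independent


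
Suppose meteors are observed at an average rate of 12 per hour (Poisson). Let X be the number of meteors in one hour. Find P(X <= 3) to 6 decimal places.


P(X<=3) = e^(-12)*12^0/0! + e^(-12)*12^1/1! + e^(-12)*12^2/2! + e^(-12)*12^3/3!
≈ 0.0000061442 + 0.0000737305 + 0.0004423833 + 0.0017695332
= 0.0022917912
≈ 0.002292

0.002292


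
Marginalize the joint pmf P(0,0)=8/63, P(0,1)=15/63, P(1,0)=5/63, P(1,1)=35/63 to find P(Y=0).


P(Y=0) = P(0,0)+P(1,0) = 8/63 + 5/63 = 13/63

13/63


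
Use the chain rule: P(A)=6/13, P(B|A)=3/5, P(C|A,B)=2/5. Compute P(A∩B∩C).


P(A∩B∩C) = P(A) * P(B|A) * P(C|A∩B)
= 6/13 * 3/5 * 2/5
= 18/65 * 2/5 = 36/325

36/325


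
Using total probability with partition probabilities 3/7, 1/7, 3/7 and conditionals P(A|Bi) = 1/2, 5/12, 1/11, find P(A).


P(A) = P(A|B1)P(B1) + P(A|B2)P(B2) + P(A|B3)P(B3)
= 1/2*3/7 + 5/12*1/7 + 1/11*3/7
= 3/14 + 5/84 + 3/77 = 289/924

289/924


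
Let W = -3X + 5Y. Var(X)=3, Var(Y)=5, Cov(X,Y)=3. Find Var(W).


Var(-3X + 5Y) = (-3)^2*Var(X) + 5^2*Var(Y) + 2*(-3)*5*Cov(X,Y)
= 9*3 + 25*5 - 30*3
= 27 + 125 - 90 = 62

62


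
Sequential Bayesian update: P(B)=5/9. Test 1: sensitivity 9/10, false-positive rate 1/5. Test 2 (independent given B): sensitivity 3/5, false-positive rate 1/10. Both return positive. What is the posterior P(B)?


After test 1: P(+) = 9/10*5/9 + 1/5*4/9 = 53/90
P(B|+) = (1/2)/(53/90) = 45/53
After test 2 (use post1 as new prior): P(+) = 3/5*45/53 + 1/10*8/53 = 139/265
P(B|+,+) = (27/53)/(139/265) = 135/139

135/139


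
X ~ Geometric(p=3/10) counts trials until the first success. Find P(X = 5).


P(X=5) = (1-p)^4 * p = (7/10)^4 * 3/10
= 2401/10000 * 3/10 = 7203/100000

7203/100000


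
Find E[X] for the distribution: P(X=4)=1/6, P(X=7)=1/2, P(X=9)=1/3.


E[X] = sum(x * P(x))
= 4*1/6 + 7*1/2 + 9*1/3
= 43/6

43/6


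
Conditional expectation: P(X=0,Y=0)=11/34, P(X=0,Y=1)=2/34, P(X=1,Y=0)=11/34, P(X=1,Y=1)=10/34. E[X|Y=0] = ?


P(Y=0) = 22/34
E[X|Y=0] = (0*11 + 1*11)/22 = 11/22 = 1/2

1/2


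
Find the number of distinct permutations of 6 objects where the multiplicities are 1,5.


6! = 720
Denominator: 1!=1 * 5!=120
Coefficient = 720 / 120 = 6

6


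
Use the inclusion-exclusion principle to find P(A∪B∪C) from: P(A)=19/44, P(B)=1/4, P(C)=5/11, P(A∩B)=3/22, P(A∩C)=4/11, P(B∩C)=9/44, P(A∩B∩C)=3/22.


P(A∪B∪C) = P(A)+P(B)+P(C) - P(AB)-P(AC)-P(BC) + P(ABC)
= 19/44+1/4+5/11 - 3/22-4/11-9/44 + 3/22
= 25/44

25/44


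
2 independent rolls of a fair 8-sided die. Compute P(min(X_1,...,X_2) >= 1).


P(min >= 1) = P(all X_i >= 1) = (P(X_1 >= 1))^2
= (8/8)^2 = 1^2 = 1

1


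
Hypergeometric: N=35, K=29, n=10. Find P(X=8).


P(X=8) = C(29,8)*C(6,2) / C(35,10)
= 4292145*15 / 183579396
= 64382175/183579396 = 5175/14756

5175/14756


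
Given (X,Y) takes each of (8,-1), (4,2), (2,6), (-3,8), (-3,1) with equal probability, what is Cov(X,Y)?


E[X]=8/5, E[Y]=16/5, E[XY]=-3
Cov(X,Y) = E[XY] - E[X]E[Y] = -3 - 8/5*16/5 = -203/25

-203/25


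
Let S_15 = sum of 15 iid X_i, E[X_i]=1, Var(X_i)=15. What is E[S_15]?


E[S_n] = n*E[X_1] = 15*1 = 15

15


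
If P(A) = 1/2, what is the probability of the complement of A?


P(A') = 1 - P(A) = 1 - 1/2 = 1/2

1/2


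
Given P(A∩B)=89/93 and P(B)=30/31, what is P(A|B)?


P(A|B) = P(A∩B)/P(B) = (89/93)/(90/93) = 89/90

89/90


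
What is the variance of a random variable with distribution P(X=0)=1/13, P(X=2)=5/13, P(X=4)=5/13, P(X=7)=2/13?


E[X] = 44/13, E[X^2] = 198/13
Var(X) = E[X^2] - (E[X])^2 = 198/13 - (44/13)^2 = 638/169

638/169


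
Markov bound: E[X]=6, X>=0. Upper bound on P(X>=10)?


Markov: P(X >= a) <= E[X]/a
P(X >= 10) <= 6/10 = 3/5

3/5


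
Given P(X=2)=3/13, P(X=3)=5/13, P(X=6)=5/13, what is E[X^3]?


E[X^3] = sum(g(x)*P(x))
= 8*3/13 + 27*5/13 + 216*5/13
= 1239/13

1239/13


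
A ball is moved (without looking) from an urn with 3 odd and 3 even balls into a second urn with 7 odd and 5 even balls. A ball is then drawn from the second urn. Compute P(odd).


P(transfer odd) = 3/6 = 1/2; P(transfer even) = 1/2
If odd transferred: Urn II has 8 odd of 13, so P(odd|odd moved) = 8/13
If even transferred: Urn II has 7 odd of 13, so P(odd|even moved) = 7/13
By total probability: P(odd) = 1/2*8/13 + 1/2*7/13 = 15/26

15/26


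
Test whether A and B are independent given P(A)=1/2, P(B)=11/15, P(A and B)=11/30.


P(A)*P(B) = 1/2*11/15 = 11/30
P(A∩B) = 11/30, which equals P(A)P(B), so independent

Yes, A and B are independent


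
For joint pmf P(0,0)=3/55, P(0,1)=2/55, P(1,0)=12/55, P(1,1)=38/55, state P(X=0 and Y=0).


Read from table: P(X=0, Y=0) = 3/55

3/55


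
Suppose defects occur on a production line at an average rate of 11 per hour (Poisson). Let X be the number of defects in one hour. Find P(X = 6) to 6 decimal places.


P(X=6) = e^(-11) * 11^6 / 6!
≈ 0.00001670170079 * 1771561 / 720
≈ 0.041095

0.041095


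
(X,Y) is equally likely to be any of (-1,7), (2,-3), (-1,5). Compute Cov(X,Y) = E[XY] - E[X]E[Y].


E[X]=0, E[Y]=3, E[XY]=-6
Cov(X,Y) = E[XY] - E[X]E[Y] = -6 - 0*3 = -6

-6


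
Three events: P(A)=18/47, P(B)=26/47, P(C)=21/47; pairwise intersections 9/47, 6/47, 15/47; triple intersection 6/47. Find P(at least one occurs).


P(A∪B∪C) = P(A)+P(B)+P(C) - P(AB)-P(AC)-P(BC) + P(ABC)
= 18/47+26/47+21/47 - 9/47-6/47-15/47 + 6/47
= 41/47

41/47


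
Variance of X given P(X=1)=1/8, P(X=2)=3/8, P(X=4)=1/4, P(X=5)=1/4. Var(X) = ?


E[X] = 25/8, E[X^2] = 95/8
Var(X) = E[X^2] - (E[X])^2 = 95/8 - (25/8)^2 = 135/64

135/64


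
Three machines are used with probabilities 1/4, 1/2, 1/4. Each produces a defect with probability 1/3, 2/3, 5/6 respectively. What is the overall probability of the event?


P(A) = P(A|B1)P(B1) + P(A|B2)P(B2) + P(A|B3)P(B3)
= 1/3*1/4 + 2/3*1/2 + 5/6*1/4
= 1/12 + 1/3 + 5/24 = 5/8

5/8


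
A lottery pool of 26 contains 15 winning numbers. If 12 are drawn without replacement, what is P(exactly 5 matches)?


P(X=5) = C(15,5)*C(11,7) / C(26,12)
= 3003*330 / 9657700
= 990990/9657700 = 7623/74290

7623/74290


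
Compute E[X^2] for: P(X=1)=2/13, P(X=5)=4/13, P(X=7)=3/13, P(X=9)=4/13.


E[X^2] = sum(x^2 * P(x))
= 1*2/13 + 25*4/13 + 49*3/13 + 81*4/13
= 573/13

573/13


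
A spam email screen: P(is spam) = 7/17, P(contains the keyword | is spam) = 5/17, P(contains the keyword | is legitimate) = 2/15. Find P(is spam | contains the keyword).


P(A) = P(A|B)P(B) + P(A|B')P(B') = 5/17*7/17 + 2/15*10/17 = 173/867
P(B|A) = P(A|B)P(B)/P(A) = (35/289)/(173/867) = 105/173

105/173


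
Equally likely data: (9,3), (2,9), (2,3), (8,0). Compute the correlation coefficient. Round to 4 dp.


Cov(X,Y) = -6.9375, Var(X) = 10.6875, Var(Y) = 10.6875
rho = Cov/(sqrt(VarX)*sqrt(VarY)) = -0.6491

-0.6491


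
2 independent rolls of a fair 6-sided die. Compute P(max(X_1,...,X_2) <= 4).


P(max <= 4) = P(all X_i <= 4) = (P(X_1 <= 4))^2
= (4/6)^2 = (2/3)^2 = 4/9

4/9


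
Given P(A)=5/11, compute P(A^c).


P(A') = 1 - P(A) = 1 - 5/11 = 6/11

6/11


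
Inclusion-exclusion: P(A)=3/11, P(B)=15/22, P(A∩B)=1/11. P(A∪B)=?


P(A∪B) = P(A) + P(B) - P(A∩B)
= 3/11 + 15/22 - 1/11 = 19/22

19/22


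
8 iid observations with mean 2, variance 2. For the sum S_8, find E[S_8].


E[S_n] = n*E[X_1] = 8*2 = 16

16


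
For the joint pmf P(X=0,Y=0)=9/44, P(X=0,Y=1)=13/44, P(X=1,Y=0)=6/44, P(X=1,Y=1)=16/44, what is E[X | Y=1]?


P(Y=1) = 29/44
E[X|Y=1] = (0*13 + 1*16)/29 = 16/29

16/29


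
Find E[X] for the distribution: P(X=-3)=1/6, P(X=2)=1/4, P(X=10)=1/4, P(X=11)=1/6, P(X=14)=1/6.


E[X] = sum(x * P(x))
= -3*1/6 + 2*1/4 + 10*1/4 + 11*1/6 + 14*1/6
= 20/3

20/3


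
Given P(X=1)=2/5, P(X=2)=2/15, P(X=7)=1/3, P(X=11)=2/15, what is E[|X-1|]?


E[|X-1|] = sum(g(x)*P(x))
= 0*2/5 + 1*2/15 + 6*1/3 + 10*2/15
= 52/15

52/15


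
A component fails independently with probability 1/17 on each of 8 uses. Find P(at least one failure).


P(at least one) = 1 - P(none)
P(none) = (1 - 1/17)^8 = (16/17)^8 = 4294967296/6975757441
P(at least one) = 1 - 4294967296/6975757441 = 2680790145/6975757441

2680790145/6975757441


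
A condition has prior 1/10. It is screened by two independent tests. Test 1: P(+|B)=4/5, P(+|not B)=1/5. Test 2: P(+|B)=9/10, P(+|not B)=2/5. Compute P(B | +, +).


After test 1: P(+) = 4/5*1/10 + 1/5*9/10 = 13/50
P(B|+) = (2/25)/(13/50) = 4/13
After test 2 (use post1 as new prior): P(+) = 9/10*4/13 + 2/5*9/13 = 36/65
P(B|+,+) = (18/65)/(36/65) = 1/2

1/2


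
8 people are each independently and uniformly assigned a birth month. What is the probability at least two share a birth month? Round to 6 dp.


P(all different) = prod((12-i)/12 for i=0..7) = 0.046417
P(at least one match) = 1 - 0.046417 = 0.953583

0.953583


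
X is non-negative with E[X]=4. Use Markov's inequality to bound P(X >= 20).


Markov: P(X >= a) <= E[X]/a
P(X >= 20) <= 4/20 = 1/5

1/5


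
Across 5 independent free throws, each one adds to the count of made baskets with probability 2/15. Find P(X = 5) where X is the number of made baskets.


P(X=5) = C(5,5) * p^5 * (1-p)^0
= 1 * 32/759375 * 1
= 32/759375

32/759375


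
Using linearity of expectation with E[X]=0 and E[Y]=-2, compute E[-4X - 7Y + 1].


E[-4X - 7Y + 1] = -4*E[X] - 7*E[Y] + 1
= (-4)*(0) + (-7)*(-2) + (1)
= 0 + 14 + 1 = 15

15


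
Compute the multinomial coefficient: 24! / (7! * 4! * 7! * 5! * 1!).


24! = 620448401733239439360000
Denominator: 7!=5040 * 4!=24 * 7!=5040 * 5!=120 * 1!=1
Coefficient = 620448401733239439360000 / 73156608000 = 8481098545920

8481098545920


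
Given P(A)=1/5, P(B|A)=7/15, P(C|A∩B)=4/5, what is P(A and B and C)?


P(A∩B∩C) = P(A) * P(B|A) * P(C|A∩B)
= 1/5 * 7/15 * 4/5
= 7/75 * 4/5 = 28/375

28/375


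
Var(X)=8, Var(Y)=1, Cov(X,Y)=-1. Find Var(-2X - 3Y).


Var(-2X - 3Y) = (-2)^2*Var(X) + (-3)^2*Var(Y) + 2*(-2)*(-3)*Cov(X,Y)
= 4*8 + 9*1 + 12*(-1)
= 32 + 9 - 12 = 29

29


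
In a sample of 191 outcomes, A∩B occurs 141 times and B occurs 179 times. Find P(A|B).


P(A|B) = P(A∩B)/P(B) = (141/191)/(179/191) = 141/179

141/179


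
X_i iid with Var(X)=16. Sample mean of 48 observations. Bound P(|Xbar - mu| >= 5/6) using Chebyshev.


Var(Xbar) = Var(X)/n = 16/48
Chebyshev: P(|Xbar-mu| >= 5/6) <= Var(Xbar)/(5/6)^2 = (1/3)/(25/36) = 12/25

12/25


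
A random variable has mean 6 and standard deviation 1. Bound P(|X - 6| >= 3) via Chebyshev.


k = 3/1 = 3
Chebyshev: P(|X-mu| >= k*sigma) <= 1/k^2 = 1/3^2 = 1/9

1/9


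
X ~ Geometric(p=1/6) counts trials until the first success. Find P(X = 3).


P(X=3) = (1-p)^2 * p = (5/6)^2 * 1/6
= 25/36 * 1/6 = 25/216

25/216


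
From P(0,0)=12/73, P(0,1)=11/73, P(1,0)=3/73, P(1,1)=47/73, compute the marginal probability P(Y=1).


P(Y=1) = P(0,1)+P(1,1) = 11/73 + 47/73 = 58/73

58/73


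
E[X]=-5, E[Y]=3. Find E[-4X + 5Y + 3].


E[-4X + 5Y + 3] = -4*E[X] + 5*E[Y] + 3
= (-4)*(-5) + (5)*(3) + (3)
= 20 + 15 + 3 = 38

38


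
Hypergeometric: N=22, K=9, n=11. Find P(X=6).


P(X=6) = C(9,6)*C(13,5) / C(22,11)
= 84*1287 / 705432
= 108108/705432 = 99/646

99/646


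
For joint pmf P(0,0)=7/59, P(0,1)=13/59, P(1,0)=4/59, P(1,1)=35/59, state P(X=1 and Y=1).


Read from table: P(X=1, Y=1) = 35/59

35/59


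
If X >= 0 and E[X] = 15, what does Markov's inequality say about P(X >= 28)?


Markov: P(X >= a) <= E[X]/a
P(X >= 28) <= 15/28

15/28


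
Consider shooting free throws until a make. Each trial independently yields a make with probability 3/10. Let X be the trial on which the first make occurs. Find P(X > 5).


P(X > 5) = P(first 5 trials all fail) = (1-p)^5 = (7/10)^5 = 16807/100000

16807/100000


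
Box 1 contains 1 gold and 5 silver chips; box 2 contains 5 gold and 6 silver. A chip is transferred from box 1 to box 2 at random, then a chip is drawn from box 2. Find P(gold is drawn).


P(transfer gold) = 1/6; P(transfer silver) = 5/6
If gold transferred: Urn II has 6 gold of 12, so P(gold|gold moved) = 1/2
If silver transferred: Urn II has 5 gold of 12, so P(gold|silver moved) = 5/12
By total probability: P(gold) = 1/6*1/2 + 5/6*5/12 = 31/72

31/72


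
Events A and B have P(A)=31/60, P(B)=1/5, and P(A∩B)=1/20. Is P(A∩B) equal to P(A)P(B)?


P(A)*P(B) = 31/60*1/5 = 31/300
P(A∩B) = 1/20 != 31/300, so not independent

No, A and B are not independent


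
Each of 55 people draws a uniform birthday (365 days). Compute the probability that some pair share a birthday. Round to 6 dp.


P(all different) = prod((365-i)/365 for i=0..54) = 0.013738
P(at least one match) = 1 - 0.013738 = 0.986262

0.986262


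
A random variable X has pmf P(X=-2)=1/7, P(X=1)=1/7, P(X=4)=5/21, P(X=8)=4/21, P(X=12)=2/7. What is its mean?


E[X] = sum(x * P(x))
= -2*1/7 + 1*1/7 + 4*5/21 + 8*4/21 + 12*2/7
= 121/21

121/21


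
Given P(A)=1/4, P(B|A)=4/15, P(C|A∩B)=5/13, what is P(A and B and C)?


P(A∩B∩C) = P(A) * P(B|A) * P(C|A∩B)
= 1/4 * 4/15 * 5/13
= 1/15 * 5/13 = 1/39

1/39


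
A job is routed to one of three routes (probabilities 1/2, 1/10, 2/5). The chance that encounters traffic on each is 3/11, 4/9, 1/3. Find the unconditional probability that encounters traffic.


P(A) = P(A|B1)P(B1) + P(A|B2)P(B2) + P(A|B3)P(B3)
= 3/11*1/2 + 4/9*1/10 + 1/3*2/5
= 3/22 + 2/45 + 2/15 = 311/990

311/990


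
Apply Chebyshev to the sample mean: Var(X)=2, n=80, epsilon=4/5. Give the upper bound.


Var(Xbar) = Var(X)/n = 2/80
Chebyshev: P(|Xbar-mu| >= 4/5) <= Var(Xbar)/(4/5)^2 = (1/40)/(16/25) = 5/128

5/128


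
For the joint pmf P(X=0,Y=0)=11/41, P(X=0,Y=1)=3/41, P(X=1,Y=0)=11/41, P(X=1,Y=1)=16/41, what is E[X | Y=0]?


P(Y=0) = 22/41
E[X|Y=0] = (0*11 + 1*11)/22 = 11/22 = 1/2

1/2


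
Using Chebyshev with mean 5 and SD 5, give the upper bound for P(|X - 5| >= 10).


k = 10/5 = 2
Chebyshev: P(|X-mu| >= k*sigma) <= 1/k^2 = 1/2^2 = 1/4

1/4


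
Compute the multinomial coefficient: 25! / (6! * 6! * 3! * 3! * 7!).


25! = 15511210043330985984000000
Denominator: 6!=720 * 6!=720 * 3!=6 * 3!=6 * 7!=5040
Coefficient = 15511210043330985984000000 / 94058496000 = 164910249504000

164910249504000


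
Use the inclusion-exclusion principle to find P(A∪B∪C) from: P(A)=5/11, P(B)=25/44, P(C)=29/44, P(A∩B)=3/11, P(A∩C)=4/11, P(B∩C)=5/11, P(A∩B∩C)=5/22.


P(A∪B∪C) = P(A)+P(B)+P(C) - P(AB)-P(AC)-P(BC) + P(ABC)
= 5/11+25/44+29/44 - 3/11-4/11-5/11 + 5/22
= 9/11

9/11


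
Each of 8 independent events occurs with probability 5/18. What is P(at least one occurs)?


P(at least one) = 1 - P(none)
P(none) = (1 - 5/18)^8 = (13/18)^8 = 815730721/11019960576
P(at least one) = 1 - 815730721/11019960576 = 10204229855/11019960576

10204229855/11019960576


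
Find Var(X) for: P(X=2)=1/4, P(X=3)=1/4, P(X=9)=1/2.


E[X] = 23/4, E[X^2] = 175/4
Var(X) = E[X^2] - (E[X])^2 = 175/4 - (23/4)^2 = 171/16

171/16


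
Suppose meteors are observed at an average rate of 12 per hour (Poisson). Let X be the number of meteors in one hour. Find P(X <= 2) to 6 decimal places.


P(X<=2) = e^(-12)*12^0/0! + e^(-12)*12^1/1! + e^(-12)*12^2/2!
≈ 0.0000061442 + 0.0000737305 + 0.0004423833
= 0.0005222580
≈ 0.000522

0.000522


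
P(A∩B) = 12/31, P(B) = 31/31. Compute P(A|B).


P(A|B) = P(A∩B)/P(B) = (12/31)/(31/31) = 12/31

12/31


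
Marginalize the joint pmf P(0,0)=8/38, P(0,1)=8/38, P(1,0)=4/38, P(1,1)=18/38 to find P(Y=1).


P(Y=1) = P(0,1)+P(1,1) = 8/38 + 18/38 = 26/38 = 13/19

13/19


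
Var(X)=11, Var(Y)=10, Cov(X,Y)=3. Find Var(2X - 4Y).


Var(2X - 4Y) = 2^2*Var(X) + (-4)^2*Var(Y) + 2*2*(-4)*Cov(X,Y)
= 4*11 + 16*10 - 16*3
= 44 + 160 - 48 = 156

156


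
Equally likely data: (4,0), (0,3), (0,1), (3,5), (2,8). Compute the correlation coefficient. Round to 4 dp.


Cov(X,Y) = 0.0800, Var(X) = 2.5600, Var(Y) = 8.2400
rho = Cov/(sqrt(VarX)*sqrt(VarY)) = 0.0174

0.0174
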